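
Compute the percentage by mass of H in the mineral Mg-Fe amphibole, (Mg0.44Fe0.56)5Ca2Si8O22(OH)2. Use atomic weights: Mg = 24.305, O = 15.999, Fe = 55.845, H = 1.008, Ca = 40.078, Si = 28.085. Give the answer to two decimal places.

0.22 weight percent

Formula mass = 2.20*24.305 + 2.80*55.845 + 2*40.078 + 8*28.085 + 24*15.999 + 2*1.008 = 900.665 g/mol, of which 2.016 g is H.
So H makes up 2.016/900.665 = 0.0022 of the mass, i.e. 0.22%.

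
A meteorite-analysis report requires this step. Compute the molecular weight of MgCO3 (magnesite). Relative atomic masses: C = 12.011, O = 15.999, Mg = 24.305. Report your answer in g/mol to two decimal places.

Mg: 1 × 24.305 = 24.3050
C: 1 × 12.011 = 12.0110
O: 3 × 15.999 = 47.9970
Summing the contributions gives the formula mass.

84.31 g/mol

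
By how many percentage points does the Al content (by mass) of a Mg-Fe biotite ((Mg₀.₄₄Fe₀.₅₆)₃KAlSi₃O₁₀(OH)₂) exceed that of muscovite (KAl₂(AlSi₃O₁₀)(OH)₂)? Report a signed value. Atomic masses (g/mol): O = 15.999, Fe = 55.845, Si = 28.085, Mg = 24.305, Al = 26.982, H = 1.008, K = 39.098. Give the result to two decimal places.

-14.58 percentage points

Al in (Mg₀.₄₄Fe₀.₅₆)₃KAlSi₃O₁₀(OH)₂: molar mass 470.241 g/mol; 1×26.982 = 26.982 g → 5.74 wt%.
Al in KAl₂(AlSi₃O₁₀)(OH)₂: molar mass 398.303 g/mol; 3×26.982 = 80.946 g → 20.32 wt%.
Difference = 5.74 − 20.32 = -14.58 percentage points.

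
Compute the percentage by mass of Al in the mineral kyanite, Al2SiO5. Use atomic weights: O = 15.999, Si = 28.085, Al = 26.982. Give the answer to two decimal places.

33.30 wt%

Molar mass of Al2SiO5: 2*26.982 + 1*28.085 + 5*15.999 = 162.044 g/mol.
Mass of Al per formula unit: 2 × 26.982 = 53.964 g.
Weight fraction Al = 53.964 / 162.044 = 0.3330.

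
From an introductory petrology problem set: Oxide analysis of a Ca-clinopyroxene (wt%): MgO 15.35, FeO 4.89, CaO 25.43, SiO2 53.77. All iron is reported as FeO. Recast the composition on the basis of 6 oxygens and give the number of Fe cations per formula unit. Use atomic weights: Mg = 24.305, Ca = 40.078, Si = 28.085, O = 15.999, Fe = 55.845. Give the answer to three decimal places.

MgO: 15.35/40.304 = 0.38086 mol → 0.38086 mol Mg, 0.38086 mol O.
FeO: 4.89/71.844 = 0.06806 mol → 0.06806 mol Fe, 0.06806 mol O.
CaO: 25.43/56.077 = 0.45348 mol → 0.45348 mol Ca, 0.45348 mol O.
SiO2: 53.77/60.083 = 0.89493 mol → 0.89493 mol Si, 1.78986 mol O.
Total oxygen = 2.69226 mol. Normalization factor = 6/2.69226 = 2.22861.
Fe per 6 O = 0.06806 × 2.22861 = 0.152.

0.152 Fe apfu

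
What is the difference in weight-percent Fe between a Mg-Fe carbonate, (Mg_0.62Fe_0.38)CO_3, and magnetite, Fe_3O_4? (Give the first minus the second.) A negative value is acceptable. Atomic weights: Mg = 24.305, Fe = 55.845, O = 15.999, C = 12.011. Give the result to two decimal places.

-50.32 percentage points

First mineral: 21.221 g Fe in 96.298 g formula = 22.04 wt% Fe.
Second mineral: 167.535 g Fe in 231.531 g formula = 72.36 wt% Fe.
22.04% − 72.36% gives a difference of -50.32 percentage points.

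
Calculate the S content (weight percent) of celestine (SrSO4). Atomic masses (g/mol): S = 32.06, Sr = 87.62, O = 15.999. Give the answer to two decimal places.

17.45 weight percent

M(SrSO4) = 183.676 g/mol.
S contributes 1 × 32.06 = 32.060 g per mole.
32.060/183.676 = 0.1745 → 17.45%.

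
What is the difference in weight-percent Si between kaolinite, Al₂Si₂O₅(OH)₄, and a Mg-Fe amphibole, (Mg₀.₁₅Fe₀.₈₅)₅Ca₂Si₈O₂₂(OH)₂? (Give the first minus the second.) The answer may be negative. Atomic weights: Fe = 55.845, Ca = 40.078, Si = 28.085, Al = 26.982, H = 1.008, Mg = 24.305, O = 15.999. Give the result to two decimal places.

-1.98 percentage points

M(Al₂Si₂O₅(OH)₄) = 258.157 g/mol, so wt% Si = 56.170/258.157 × 100 = 21.76%.
M((Mg₀.₁₅Fe₀.₈₅)₅Ca₂Si₈O₂₂(OH)₂) = 946.398 g/mol, so wt% Si = 224.680/946.398 × 100 = 23.74%.
21.76 − 23.74 = -1.98 pp.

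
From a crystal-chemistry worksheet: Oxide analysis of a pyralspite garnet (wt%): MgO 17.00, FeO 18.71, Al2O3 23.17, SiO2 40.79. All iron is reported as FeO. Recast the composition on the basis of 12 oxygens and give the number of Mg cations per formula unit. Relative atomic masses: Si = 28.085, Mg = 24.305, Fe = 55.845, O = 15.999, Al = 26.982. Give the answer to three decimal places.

MgO (M=40.304): mol = 0.42179; Mg = 0.42179, O = 0.42179.
FeO (M=71.844): mol = 0.26043; Fe = 0.26043, O = 0.26043.
Al2O3 (M=101.961): mol = 0.22724; Al = 0.45448, O = 0.68172.
SiO2 (M=60.083): mol = 0.67889; Si = 0.67889, O = 1.35778.
ΣO = 2.72172; factor = 12/ΣO = 4.40898.
Mg apfu = 0.42179 × 4.40898 = 1.860.

1.860 Mg apfu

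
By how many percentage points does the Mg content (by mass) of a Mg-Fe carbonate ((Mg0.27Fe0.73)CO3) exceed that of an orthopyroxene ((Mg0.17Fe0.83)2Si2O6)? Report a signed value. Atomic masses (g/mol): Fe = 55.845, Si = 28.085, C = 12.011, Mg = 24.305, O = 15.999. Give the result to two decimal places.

Mg in (Mg0.27Fe0.73)CO3: molar mass 107.337 g/mol; 0.27×24.305 = 6.562 g → 6.11 wt%.
Mg in (Mg0.17Fe0.83)2Si2O6: molar mass 253.130 g/mol; 0.34×24.305 = 8.264 g → 3.26 wt%.
Difference = 6.11 − 3.26 = 2.85 percentage points.

2.85 percentage points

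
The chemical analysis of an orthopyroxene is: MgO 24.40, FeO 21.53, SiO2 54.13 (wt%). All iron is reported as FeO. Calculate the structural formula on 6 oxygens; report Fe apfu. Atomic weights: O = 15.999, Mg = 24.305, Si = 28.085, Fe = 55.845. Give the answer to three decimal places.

0.664 Fe apfu

24.40 wt% MgO ÷ 40.304 g/mol = 0.60540 mol, giving 0.60540 Mg and 0.60540 O.
21.53 wt% FeO ÷ 71.844 g/mol = 0.29968 mol, giving 0.29968 Fe and 0.29968 O.
54.13 wt% SiO2 ÷ 60.083 g/mol = 0.90092 mol, giving 0.90092 Si and 1.80184 O.
Oxygen sums to 2.70692; scaling by 6/2.70692 = 2.21654 puts the formula on 6 O.
Fe: 0.29968 × 2.21654 = 0.664 atoms per formula unit.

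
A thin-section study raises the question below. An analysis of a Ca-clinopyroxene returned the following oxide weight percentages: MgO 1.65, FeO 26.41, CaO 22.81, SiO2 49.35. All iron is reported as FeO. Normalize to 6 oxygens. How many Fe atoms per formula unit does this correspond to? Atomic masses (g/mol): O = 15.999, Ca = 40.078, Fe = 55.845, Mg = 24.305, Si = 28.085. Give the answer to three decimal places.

MgO (M=40.304): mol = 0.04094; Mg = 0.04094, O = 0.04094.
FeO (M=71.844): mol = 0.36760; Fe = 0.36760, O = 0.36760.
CaO (M=56.077): mol = 0.40676; Ca = 0.40676, O = 0.40676.
SiO2 (M=60.083): mol = 0.82136; Si = 0.82136, O = 1.64272.
ΣO = 2.45802; factor = 6/ΣO = 2.44099.
Fe apfu = 0.36760 × 2.44099 = 0.897.

0.897 Fe apfu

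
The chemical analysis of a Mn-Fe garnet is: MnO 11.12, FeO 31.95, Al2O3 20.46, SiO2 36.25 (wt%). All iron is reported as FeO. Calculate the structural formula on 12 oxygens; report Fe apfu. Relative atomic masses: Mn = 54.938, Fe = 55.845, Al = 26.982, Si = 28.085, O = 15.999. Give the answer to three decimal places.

11.12 wt% MnO ÷ 70.937 g/mol = 0.15676 mol, giving 0.15676 Mn and 0.15676 O.
31.95 wt% FeO ÷ 71.844 g/mol = 0.44471 mol, giving 0.44471 Fe and 0.44471 O.
20.46 wt% Al2O3 ÷ 101.961 g/mol = 0.20066 mol, giving 0.40132 Al and 0.60198 O.
36.25 wt% SiO2 ÷ 60.083 g/mol = 0.60333 mol, giving 0.60333 Si and 1.20666 O.
Oxygen sums to 2.41011; scaling by 12/2.41011 = 4.97903 puts the formula on 12 O.
Fe: 0.44471 × 4.97903 = 2.214 atoms per formula unit.

2.214 Fe apfu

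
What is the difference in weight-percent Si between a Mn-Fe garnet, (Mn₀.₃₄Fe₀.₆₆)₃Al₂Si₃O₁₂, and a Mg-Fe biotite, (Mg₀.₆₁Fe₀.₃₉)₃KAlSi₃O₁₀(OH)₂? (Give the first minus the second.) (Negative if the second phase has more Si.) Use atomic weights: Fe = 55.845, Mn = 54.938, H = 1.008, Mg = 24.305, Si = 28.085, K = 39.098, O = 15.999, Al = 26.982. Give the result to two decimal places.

M((Mn₀.₃₄Fe₀.₆₆)₃Al₂Si₃O₁₂) = 496.817 g/mol, so wt% Si = 84.255/496.817 × 100 = 16.96%.
M((Mg₀.₆₁Fe₀.₃₉)₃KAlSi₃O₁₀(OH)₂) = 454.156 g/mol, so wt% Si = 84.255/454.156 × 100 = 18.55%.
16.96 − 18.55 = -1.59 pp.

-1.59 percentage points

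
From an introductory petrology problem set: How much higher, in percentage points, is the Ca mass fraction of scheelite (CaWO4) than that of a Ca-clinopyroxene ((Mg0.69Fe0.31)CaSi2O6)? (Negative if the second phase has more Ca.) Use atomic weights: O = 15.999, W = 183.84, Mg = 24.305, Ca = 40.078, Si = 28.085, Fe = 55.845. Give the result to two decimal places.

Ca in CaWO4: molar mass 287.914 g/mol; 1×40.078 = 40.078 g → 13.92 wt%.
Ca in (Mg0.69Fe0.31)CaSi2O6: molar mass 226.324 g/mol; 1×40.078 = 40.078 g → 17.71 wt%.
Difference = 13.92 − 17.71 = -3.79 percentage points.

-3.79 percentage points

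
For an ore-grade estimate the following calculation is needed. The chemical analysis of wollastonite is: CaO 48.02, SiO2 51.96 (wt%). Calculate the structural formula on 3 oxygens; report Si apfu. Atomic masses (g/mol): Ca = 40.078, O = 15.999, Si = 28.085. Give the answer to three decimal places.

CaO (M=56.077): mol = 0.85632; Ca = 0.85632, O = 0.85632.
SiO2 (M=60.083): mol = 0.86480; Si = 0.86480, O = 1.72960.
ΣO = 2.58592; factor = 3/ΣO = 1.16013.
Si apfu = 0.86480 × 1.16013 = 1.003.

1.003 Si apfu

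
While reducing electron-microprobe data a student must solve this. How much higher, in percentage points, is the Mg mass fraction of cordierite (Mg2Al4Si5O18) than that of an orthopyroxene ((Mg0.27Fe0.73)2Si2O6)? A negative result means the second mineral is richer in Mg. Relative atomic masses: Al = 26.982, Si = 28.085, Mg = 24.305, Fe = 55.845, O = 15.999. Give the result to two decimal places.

M(Mg2Al4Si5O18) = 584.945 g/mol, so wt% Mg = 48.610/584.945 × 100 = 8.31%.
M((Mg0.27Fe0.73)2Si2O6) = 246.822 g/mol, so wt% Mg = 13.125/246.822 × 100 = 5.32%.
8.31 − 5.32 = 2.99 pp.

2.99 percentage points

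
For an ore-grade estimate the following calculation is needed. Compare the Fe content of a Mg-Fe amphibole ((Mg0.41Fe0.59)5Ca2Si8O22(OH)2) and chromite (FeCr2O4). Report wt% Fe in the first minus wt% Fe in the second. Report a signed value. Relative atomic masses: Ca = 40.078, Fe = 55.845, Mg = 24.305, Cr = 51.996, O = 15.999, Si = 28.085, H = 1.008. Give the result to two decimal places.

First mineral: 164.743 g Fe in 905.396 g formula = 18.20 wt% Fe.
Second mineral: 55.845 g Fe in 223.833 g formula = 24.95 wt% Fe.
18.20% − 24.95% gives a difference of -6.75 percentage points.

-6.75 percentage points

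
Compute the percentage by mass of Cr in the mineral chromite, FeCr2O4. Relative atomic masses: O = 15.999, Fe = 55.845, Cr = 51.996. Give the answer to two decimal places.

M(FeCr2O4) = 223.833 g/mol.
Cr contributes 2 × 51.996 = 103.992 g per mole.
103.992/223.833 = 0.4646 → 46.46%.

46.46 mass %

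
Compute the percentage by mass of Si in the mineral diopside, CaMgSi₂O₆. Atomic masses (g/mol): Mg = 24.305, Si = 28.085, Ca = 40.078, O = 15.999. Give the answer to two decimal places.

25.94 mass %

Molar mass of CaMgSi₂O₆: 1·40.078 + 1·24.305 + 2·28.085 + 6·15.999 = 216.547 g/mol.
Mass of Si per formula unit: 2 × 28.085 = 56.170 g.
Weight fraction Si = 56.170 / 216.547 = 0.2594.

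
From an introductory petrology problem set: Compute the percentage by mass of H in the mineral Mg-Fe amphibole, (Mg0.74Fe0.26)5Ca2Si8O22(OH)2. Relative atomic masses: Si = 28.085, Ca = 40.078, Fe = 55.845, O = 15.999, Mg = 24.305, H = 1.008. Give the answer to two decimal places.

Formula mass = 3.70*24.305 + 1.30*55.845 + 2*40.078 + 8*28.085 + 24*15.999 + 2*1.008 = 853.355 g/mol, of which 2.016 g is H.
So H makes up 2.016/853.355 = 0.0024 of the mass, i.e. 0.24%.

0.24 wt%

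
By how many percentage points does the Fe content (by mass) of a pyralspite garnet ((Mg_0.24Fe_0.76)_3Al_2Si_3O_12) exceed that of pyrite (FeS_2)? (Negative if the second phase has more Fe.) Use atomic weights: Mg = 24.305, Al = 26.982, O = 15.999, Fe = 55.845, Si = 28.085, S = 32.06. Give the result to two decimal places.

First mineral: 127.327 g Fe in 475.033 g formula = 26.80 wt% Fe.
Second mineral: 55.845 g Fe in 119.965 g formula = 46.55 wt% Fe.
26.80% − 46.55% gives a difference of -19.75 percentage points.

-19.75 percentage points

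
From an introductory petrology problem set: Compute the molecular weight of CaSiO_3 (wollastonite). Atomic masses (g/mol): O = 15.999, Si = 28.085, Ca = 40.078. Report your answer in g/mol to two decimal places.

116.16 g/mol

Ca: 1 × 40.078 = 40.0780
Si: 1 × 28.085 = 28.0850
O: 3 × 15.999 = 47.9970
Summing the contributions gives the formula mass.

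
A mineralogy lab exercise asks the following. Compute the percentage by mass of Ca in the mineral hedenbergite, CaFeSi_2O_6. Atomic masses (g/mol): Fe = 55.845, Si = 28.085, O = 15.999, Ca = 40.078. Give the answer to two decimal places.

16.15 wt%

Molar mass of CaFeSi_2O_6: 1*40.078 + 1*55.845 + 2*28.085 + 6*15.999 = 248.087 g/mol.
Mass of Ca per formula unit: 1 × 40.078 = 40.078 g.
Weight fraction Ca = 40.078 / 248.087 = 0.1615.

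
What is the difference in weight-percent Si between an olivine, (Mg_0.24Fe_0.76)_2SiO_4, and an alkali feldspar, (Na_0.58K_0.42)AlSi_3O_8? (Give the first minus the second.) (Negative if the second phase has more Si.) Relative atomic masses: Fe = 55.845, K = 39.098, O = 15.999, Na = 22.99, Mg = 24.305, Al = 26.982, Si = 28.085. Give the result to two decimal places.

-16.43 percentage points

First mineral: 28.085 g Si in 188.632 g formula = 14.89 wt% Si.
Second mineral: 84.255 g Si in 268.984 g formula = 31.32 wt% Si.
14.89% − 31.32% gives a difference of -16.43 percentage points.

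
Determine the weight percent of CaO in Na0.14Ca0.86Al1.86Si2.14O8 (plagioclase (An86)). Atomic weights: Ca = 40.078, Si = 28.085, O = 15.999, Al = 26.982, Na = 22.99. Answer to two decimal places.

17.48 wt%

Formula mass = 275.966 g/mol.
0.86 Ca → 0.8600 mol CaO per formula unit; M(CaO) = 56.077, so CaO mass = 48.226 g.
48.226/275.966 × 100 = 17.48 wt%.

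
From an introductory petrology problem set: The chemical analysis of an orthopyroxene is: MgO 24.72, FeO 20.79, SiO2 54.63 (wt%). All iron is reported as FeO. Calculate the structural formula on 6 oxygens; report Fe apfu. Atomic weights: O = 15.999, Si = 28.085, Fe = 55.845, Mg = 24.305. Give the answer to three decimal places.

0.638 Fe apfu

MgO: 24.72/40.304 = 0.61334 mol → 0.61334 mol Mg, 0.61334 mol O.
FeO: 20.79/71.844 = 0.28938 mol → 0.28938 mol Fe, 0.28938 mol O.
SiO2: 54.63/60.083 = 0.90924 mol → 0.90924 mol Si, 1.81848 mol O.
Total oxygen = 2.72120 mol. Normalization factor = 6/2.72120 = 2.20491.
Fe per 6 O = 0.28938 × 2.20491 = 0.638.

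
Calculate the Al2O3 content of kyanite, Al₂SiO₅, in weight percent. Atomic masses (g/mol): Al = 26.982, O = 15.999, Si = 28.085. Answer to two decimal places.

Molar mass of Al₂SiO₅ = 2·26.982 + 1·28.085 + 5·15.999 = 162.044 g/mol.
Each formula unit contains 2 Al, equivalent to 2/2 = 1.0000 mol Al2O3.
M(Al2O3) = 2×26.982 + 3×15.999 = 101.961 g/mol.
Mass of Al2O3 per formula unit = 1.0000 × 101.961 = 101.961 g.
Al2O3 wt% = 101.961 / 162.044 × 100 = 62.92%.

62.92 wt%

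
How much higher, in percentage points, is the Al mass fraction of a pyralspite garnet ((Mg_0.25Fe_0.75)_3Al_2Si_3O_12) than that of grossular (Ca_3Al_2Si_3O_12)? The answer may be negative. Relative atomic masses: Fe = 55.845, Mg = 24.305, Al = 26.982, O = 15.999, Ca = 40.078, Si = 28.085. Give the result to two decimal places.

-0.60 percentage points

Al in (Mg_0.25Fe_0.75)_3Al_2Si_3O_12: molar mass 474.087 g/mol; 2×26.982 = 53.964 g → 11.38 wt%.
Al in Ca_3Al_2Si_3O_12: molar mass 450.441 g/mol; 2×26.982 = 53.964 g → 11.98 wt%.
Difference = 11.38 − 11.98 = -0.60 percentage points.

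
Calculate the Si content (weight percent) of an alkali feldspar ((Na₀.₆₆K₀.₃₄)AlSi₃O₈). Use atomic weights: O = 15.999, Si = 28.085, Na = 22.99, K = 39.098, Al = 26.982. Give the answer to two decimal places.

M((Na₀.₆₆K₀.₃₄)AlSi₃O₈) = 267.696 g/mol.
Si contributes 3 × 28.085 = 84.255 g per mole.
84.255/267.696 = 0.3147 → 31.47%.

31.47 weight percent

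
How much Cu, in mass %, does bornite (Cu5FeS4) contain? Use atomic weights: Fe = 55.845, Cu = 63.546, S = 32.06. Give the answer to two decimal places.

M(Cu5FeS4) = 501.815 g/mol.
Cu contributes 5 × 63.546 = 317.730 g per mole.
317.730/501.815 = 0.6332 → 63.32%.

63.32 mass %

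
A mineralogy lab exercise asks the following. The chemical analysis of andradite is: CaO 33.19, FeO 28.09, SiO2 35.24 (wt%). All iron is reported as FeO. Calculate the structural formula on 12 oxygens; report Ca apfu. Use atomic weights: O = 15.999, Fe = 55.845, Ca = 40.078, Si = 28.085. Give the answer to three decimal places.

3.294 Ca apfu

CaO (M=56.077): mol = 0.59186; Ca = 0.59186, O = 0.59186.
FeO (M=71.844): mol = 0.39099; Fe = 0.39099, O = 0.39099.
SiO2 (M=60.083): mol = 0.58652; Si = 0.58652, O = 1.17304.
ΣO = 2.15589; factor = 12/ΣO = 5.56615.
Ca apfu = 0.59186 × 5.56615 = 3.294.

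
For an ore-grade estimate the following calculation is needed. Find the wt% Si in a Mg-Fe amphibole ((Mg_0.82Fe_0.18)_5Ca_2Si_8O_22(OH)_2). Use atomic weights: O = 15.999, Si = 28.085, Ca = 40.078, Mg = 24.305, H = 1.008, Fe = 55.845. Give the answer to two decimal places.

26.72 mass %

M((Mg_0.82Fe_0.18)_5Ca_2Si_8O_22(OH)_2) = 840.739 g/mol.
Si contributes 8 × 28.085 = 224.680 g per mole.
224.680/840.739 = 0.2672 → 26.72%.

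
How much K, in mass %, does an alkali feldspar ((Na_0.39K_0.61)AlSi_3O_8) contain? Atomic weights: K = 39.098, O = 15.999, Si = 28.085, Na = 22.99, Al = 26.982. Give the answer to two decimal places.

8.77 mass %

Formula mass = 0.39·22.99 + 0.61·39.098 + 1·26.982 + 3·28.085 + 8·15.999 = 272.045 g/mol, of which 23.850 g is K.
So K makes up 23.850/272.045 = 0.0877 of the mass, i.e. 8.77%.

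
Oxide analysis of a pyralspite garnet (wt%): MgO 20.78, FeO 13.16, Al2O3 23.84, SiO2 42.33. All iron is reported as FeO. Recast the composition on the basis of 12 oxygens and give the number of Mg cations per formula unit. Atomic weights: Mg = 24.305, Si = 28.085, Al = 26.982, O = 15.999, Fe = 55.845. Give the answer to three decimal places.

2.202 Mg apfu

20.78 wt% MgO ÷ 40.304 g/mol = 0.51558 mol, giving 0.51558 Mg and 0.51558 O.
13.16 wt% FeO ÷ 71.844 g/mol = 0.18317 mol, giving 0.18317 Fe and 0.18317 O.
23.84 wt% Al2O3 ÷ 101.961 g/mol = 0.23381 mol, giving 0.46762 Al and 0.70143 O.
42.33 wt% SiO2 ÷ 60.083 g/mol = 0.70453 mol, giving 0.70453 Si and 1.40906 O.
Oxygen sums to 2.80924; scaling by 12/2.80924 = 4.27162 puts the formula on 12 O.
Mg: 0.51558 × 4.27162 = 2.202 atoms per formula unit.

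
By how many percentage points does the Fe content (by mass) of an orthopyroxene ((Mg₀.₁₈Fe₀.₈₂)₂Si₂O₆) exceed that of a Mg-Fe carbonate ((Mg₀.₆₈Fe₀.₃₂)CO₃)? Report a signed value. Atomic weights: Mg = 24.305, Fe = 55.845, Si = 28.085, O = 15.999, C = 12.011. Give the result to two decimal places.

Fe in (Mg₀.₁₈Fe₀.₈₂)₂Si₂O₆: molar mass 252.500 g/mol; 1.64×55.845 = 91.586 g → 36.27 wt%.
Fe in (Mg₀.₆₈Fe₀.₃₂)CO₃: molar mass 94.406 g/mol; 0.32×55.845 = 17.870 g → 18.93 wt%.
Difference = 36.27 − 18.93 = 17.34 percentage points.

17.34 percentage points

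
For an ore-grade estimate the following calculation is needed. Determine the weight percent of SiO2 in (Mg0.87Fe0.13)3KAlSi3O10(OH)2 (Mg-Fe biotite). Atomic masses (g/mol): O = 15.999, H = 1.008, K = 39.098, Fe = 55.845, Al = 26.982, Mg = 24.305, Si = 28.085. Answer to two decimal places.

41.96 wt%

Formula mass = 429.555 g/mol.
3 Si → 3.0000 mol SiO2 per formula unit; M(SiO2) = 60.083, so SiO2 mass = 180.249 g.
180.249/429.555 × 100 = 41.96 wt%.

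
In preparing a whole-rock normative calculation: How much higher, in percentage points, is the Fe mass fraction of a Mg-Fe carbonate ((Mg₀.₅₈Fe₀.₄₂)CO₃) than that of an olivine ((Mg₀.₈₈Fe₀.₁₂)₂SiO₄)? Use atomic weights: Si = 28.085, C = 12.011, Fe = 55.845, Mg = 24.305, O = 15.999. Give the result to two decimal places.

15.00 percentage points

M((Mg₀.₅₈Fe₀.₄₂)CO₃) = 97.560 g/mol, so wt% Fe = 23.455/97.560 × 100 = 24.04%.
M((Mg₀.₈₈Fe₀.₁₂)₂SiO₄) = 148.261 g/mol, so wt% Fe = 13.403/148.261 × 100 = 9.04%.
24.04 − 9.04 = 15.00 pp.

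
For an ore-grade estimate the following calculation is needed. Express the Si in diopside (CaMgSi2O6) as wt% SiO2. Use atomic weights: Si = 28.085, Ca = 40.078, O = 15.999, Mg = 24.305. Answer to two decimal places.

55.49 wt%

M(CaMgSi2O6) = 216.547 g/mol; M(SiO2) = 60.083 g/mol.
Moles SiO2 per formula unit = 2 Si ÷ 1 = 2.0000.
SiO2 fraction = (2.0000 × 60.083) / 216.547 = 120.166/216.547 = 0.5549.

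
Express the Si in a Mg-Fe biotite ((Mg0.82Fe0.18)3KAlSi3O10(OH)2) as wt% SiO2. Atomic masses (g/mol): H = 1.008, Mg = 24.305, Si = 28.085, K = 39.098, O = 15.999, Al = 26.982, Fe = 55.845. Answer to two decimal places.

M((Mg0.82Fe0.18)3KAlSi3O10(OH)2) = 434.286 g/mol; M(SiO2) = 60.083 g/mol.
Moles SiO2 per formula unit = 3 Si ÷ 1 = 3.0000.
SiO2 fraction = (3.0000 × 60.083) / 434.286 = 180.249/434.286 = 0.4150.

41.50 wt%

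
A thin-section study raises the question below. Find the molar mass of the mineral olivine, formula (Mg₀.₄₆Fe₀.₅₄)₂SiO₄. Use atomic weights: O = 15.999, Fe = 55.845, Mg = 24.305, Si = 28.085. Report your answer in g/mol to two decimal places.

M = 0.92×24.305 + 1.08×55.845 + 1×28.085 + 4×15.999

174.75 g/mol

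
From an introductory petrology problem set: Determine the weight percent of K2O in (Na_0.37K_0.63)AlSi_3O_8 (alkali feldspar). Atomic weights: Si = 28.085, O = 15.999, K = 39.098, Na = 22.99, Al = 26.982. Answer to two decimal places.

10.89 wt%

M((Na_0.37K_0.63)AlSi_3O_8) = 272.367 g/mol; M(K2O) = 94.195 g/mol.
Moles K2O per formula unit = 0.63 K ÷ 2 = 0.3150.
K2O fraction = (0.3150 × 94.195) / 272.367 = 29.671/272.367 = 0.1089.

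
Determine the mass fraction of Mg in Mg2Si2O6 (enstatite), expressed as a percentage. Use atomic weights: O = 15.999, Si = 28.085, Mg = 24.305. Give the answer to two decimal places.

M(Mg2Si2O6) = 200.774 g/mol.
Mg contributes 2 × 24.305 = 48.610 g per mole.
48.610/200.774 = 0.2421 → 24.21%.

24.21 mass %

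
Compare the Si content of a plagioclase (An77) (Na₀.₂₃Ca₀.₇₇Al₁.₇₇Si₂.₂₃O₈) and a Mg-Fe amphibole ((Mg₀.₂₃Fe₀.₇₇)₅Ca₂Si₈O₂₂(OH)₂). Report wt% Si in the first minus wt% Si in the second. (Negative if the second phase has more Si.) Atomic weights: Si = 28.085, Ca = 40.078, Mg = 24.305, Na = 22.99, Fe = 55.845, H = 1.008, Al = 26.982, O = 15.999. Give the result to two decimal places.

First mineral: 62.630 g Si in 274.527 g formula = 22.81 wt% Si.
Second mineral: 224.680 g Si in 933.782 g formula = 24.06 wt% Si.
22.81% − 24.06% gives a difference of -1.25 percentage points.

-1.25 percentage points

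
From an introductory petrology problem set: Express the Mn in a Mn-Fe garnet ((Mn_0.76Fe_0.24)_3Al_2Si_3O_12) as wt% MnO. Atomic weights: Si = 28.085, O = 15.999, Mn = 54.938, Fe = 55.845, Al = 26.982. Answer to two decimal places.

M((Mn_0.76Fe_0.24)_3Al_2Si_3O_12) = 495.674 g/mol; M(MnO) = 70.937 g/mol.
Moles MnO per formula unit = 2.28 Mn ÷ 1 = 2.2800.
MnO fraction = (2.2800 × 70.937) / 495.674 = 161.736/495.674 = 0.3263.

32.63 wt%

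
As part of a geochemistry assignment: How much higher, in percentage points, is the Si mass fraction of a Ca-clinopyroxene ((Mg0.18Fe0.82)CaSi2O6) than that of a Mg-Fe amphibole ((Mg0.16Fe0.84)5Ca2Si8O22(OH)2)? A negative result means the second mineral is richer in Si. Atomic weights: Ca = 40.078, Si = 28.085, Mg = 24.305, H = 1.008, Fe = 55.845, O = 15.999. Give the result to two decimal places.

-0.61 percentage points

Si in (Mg0.18Fe0.82)CaSi2O6: molar mass 242.410 g/mol; 2×28.085 = 56.170 g → 23.17 wt%.
Si in (Mg0.16Fe0.84)5Ca2Si8O22(OH)2: molar mass 944.821 g/mol; 8×28.085 = 224.680 g → 23.78 wt%.
Difference = 23.17 − 23.78 = -0.61 percentage points.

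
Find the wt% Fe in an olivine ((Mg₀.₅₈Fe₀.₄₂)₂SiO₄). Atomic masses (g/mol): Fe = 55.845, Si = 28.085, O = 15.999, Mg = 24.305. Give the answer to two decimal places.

M((Mg₀.₅₈Fe₀.₄₂)₂SiO₄) = 167.185 g/mol.
Fe contributes 0.84 × 55.845 = 46.910 g per mole.
46.910/167.185 = 0.2806 → 28.06%.

28.06 wt%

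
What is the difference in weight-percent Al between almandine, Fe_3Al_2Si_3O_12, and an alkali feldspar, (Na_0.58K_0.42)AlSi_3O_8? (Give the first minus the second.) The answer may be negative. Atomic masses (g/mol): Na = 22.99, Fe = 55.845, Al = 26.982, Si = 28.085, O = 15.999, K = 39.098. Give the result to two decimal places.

0.81 percentage points

M(Fe_3Al_2Si_3O_12) = 497.742 g/mol, so wt% Al = 53.964/497.742 × 100 = 10.84%.
M((Na_0.58K_0.42)AlSi_3O_8) = 268.984 g/mol, so wt% Al = 26.982/268.984 × 100 = 10.03%.
10.84 − 10.03 = 0.81 pp.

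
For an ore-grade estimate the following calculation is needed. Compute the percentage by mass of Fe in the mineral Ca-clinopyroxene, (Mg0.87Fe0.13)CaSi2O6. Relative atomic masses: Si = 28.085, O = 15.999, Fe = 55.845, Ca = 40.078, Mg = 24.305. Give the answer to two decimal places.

3.29 wt%

Formula mass = 0.87·24.305 + 0.13·55.845 + 1·40.078 + 2·28.085 + 6·15.999 = 220.647 g/mol, of which 7.260 g is Fe.
So Fe makes up 7.260/220.647 = 0.0329 of the mass, i.e. 3.29%.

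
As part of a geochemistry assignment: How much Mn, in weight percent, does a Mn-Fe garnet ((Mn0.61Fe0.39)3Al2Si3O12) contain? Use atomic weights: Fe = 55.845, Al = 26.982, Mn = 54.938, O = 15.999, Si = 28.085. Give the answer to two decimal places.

20.27 weight percent

Molar mass of (Mn0.61Fe0.39)3Al2Si3O12: 1.83*54.938 + 1.17*55.845 + 2*26.982 + 3*28.085 + 12*15.999 = 496.082 g/mol.
Mass of Mn per formula unit: 1.83 × 54.938 = 100.537 g.
Weight fraction Mn = 100.537 / 496.082 = 0.2027.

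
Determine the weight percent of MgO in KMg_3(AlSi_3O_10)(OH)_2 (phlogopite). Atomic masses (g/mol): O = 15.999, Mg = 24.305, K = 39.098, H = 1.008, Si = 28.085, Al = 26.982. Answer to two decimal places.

Molar mass of KMg_3(AlSi_3O_10)(OH)_2 = 1*39.098 + 3*24.305 + 1*26.982 + 3*28.085 + 12*15.999 + 2*1.008 = 417.254 g/mol.
Each formula unit contains 3 Mg, equivalent to 3/1 = 3.0000 mol MgO.
M(MgO) = 1×24.305 + 1×15.999 = 40.304 g/mol.
Mass of MgO per formula unit = 3.0000 × 40.304 = 120.912 g.
MgO wt% = 120.912 / 417.254 × 100 = 28.98%.

28.98 wt%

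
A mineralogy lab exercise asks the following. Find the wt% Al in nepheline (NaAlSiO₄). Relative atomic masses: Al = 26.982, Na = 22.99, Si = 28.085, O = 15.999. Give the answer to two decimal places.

18.99 mass %

Molar mass of NaAlSiO₄: 1×22.99 + 1×26.982 + 1×28.085 + 4×15.999 = 142.053 g/mol.
Mass of Al per formula unit: 1 × 26.982 = 26.982 g.
Weight fraction Al = 26.982 / 142.053 = 0.1899.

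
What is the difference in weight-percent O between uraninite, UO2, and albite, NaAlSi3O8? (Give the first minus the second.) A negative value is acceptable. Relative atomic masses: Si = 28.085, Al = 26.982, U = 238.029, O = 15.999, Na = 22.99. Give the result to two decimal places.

-36.96 percentage points

O in UO2: molar mass 270.027 g/mol; 2×15.999 = 31.998 g → 11.85 wt%.
O in NaAlSi3O8: molar mass 262.219 g/mol; 8×15.999 = 127.992 g → 48.81 wt%.
Difference = 11.85 − 48.81 = -36.96 percentage points.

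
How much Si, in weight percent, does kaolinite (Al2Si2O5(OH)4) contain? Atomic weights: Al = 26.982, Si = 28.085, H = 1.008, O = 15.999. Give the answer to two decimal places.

M(Al2Si2O5(OH)4) = 258.157 g/mol.
Si contributes 2 × 28.085 = 56.170 g per mole.
56.170/258.157 = 0.2176 → 21.76%.

21.76 weight percent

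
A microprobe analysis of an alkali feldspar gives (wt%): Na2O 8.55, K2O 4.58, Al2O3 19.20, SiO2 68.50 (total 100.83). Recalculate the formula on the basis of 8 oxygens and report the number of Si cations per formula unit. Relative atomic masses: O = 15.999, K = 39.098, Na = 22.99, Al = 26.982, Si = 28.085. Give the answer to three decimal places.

Na2O (M=61.979): mol = 0.13795; Na = 0.27590, O = 0.13795.
K2O (M=94.195): mol = 0.04862; K = 0.09724, O = 0.04862.
Al2O3 (M=101.961): mol = 0.18831; Al = 0.37662, O = 0.56493.
SiO2 (M=60.083): mol = 1.14009; Si = 1.14009, O = 2.28018.
ΣO = 3.03168; factor = 8/ΣO = 2.63880.
Si apfu = 1.14009 × 2.63880 = 3.008.

3.008 Si apfu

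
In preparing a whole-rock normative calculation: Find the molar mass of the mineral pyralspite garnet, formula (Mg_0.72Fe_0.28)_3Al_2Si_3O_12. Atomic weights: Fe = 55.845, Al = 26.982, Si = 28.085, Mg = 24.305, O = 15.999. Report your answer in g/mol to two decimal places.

429.62 g/mol

M = 2.16·24.305 + 0.84·55.845 + 2·26.982 + 3·28.085 + 12·15.999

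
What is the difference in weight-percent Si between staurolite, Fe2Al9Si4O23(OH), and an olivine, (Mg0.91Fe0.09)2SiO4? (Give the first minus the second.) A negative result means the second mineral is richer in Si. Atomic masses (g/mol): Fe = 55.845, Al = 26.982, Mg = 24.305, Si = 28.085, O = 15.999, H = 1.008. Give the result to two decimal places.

-6.00 percentage points

Si in Fe2Al9Si4O23(OH): molar mass 851.852 g/mol; 4×28.085 = 112.340 g → 13.19 wt%.
Si in (Mg0.91Fe0.09)2SiO4: molar mass 146.368 g/mol; 1×28.085 = 28.085 g → 19.19 wt%.
Difference = 13.19 − 19.19 = -6.00 percentage points.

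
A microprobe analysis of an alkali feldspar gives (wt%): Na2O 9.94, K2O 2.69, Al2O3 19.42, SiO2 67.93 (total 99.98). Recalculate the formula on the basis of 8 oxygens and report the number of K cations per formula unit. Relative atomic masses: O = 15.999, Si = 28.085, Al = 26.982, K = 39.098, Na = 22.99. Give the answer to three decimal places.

9.94 wt% Na2O ÷ 61.979 g/mol = 0.16038 mol, giving 0.32076 Na and 0.16038 O.
2.69 wt% K2O ÷ 94.195 g/mol = 0.02856 mol, giving 0.05712 K and 0.02856 O.
19.42 wt% Al2O3 ÷ 101.961 g/mol = 0.19046 mol, giving 0.38092 Al and 0.57138 O.
67.93 wt% SiO2 ÷ 60.083 g/mol = 1.13060 mol, giving 1.13060 Si and 2.26120 O.
Oxygen sums to 3.02152; scaling by 8/3.02152 = 2.64767 puts the formula on 8 O.
K: 0.05712 × 2.64767 = 0.151 atoms per formula unit.

0.151 K apfu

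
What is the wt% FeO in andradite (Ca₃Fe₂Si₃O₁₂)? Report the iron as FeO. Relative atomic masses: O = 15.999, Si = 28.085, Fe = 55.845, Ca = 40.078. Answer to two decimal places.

28.28 wt%

Molar mass of Ca₃Fe₂Si₃O₁₂ = 3·40.078 + 2·55.845 + 3·28.085 + 12·15.999 = 508.167 g/mol.
Each formula unit contains 2 Fe, equivalent to 2/1 = 2.0000 mol FeO.
M(FeO) = 1×55.845 + 1×15.999 = 71.844 g/mol.
Mass of FeO per formula unit = 2.0000 × 71.844 = 143.688 g.
FeO wt% = 143.688 / 508.167 × 100 = 28.28%.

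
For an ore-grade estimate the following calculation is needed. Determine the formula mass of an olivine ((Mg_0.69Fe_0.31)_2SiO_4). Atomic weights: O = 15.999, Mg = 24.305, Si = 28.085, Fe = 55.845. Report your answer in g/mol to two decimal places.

160.25 g/mol

The formula mass is the sum 1.38·24.305 + 0.62·55.845 + 1·28.085 + 4·15.999.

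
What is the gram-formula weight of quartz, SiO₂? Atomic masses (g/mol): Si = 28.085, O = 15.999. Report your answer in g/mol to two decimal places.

M = 1(28.085) + 2(15.999)

60.08 g/mol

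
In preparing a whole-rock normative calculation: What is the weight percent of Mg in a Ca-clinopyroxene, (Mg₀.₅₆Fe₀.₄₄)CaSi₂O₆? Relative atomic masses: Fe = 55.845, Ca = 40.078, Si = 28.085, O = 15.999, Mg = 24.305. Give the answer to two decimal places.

5.91 wt%

Molar mass of (Mg₀.₅₆Fe₀.₄₄)CaSi₂O₆: 0.56·24.305 + 0.44·55.845 + 1·40.078 + 2·28.085 + 6·15.999 = 230.425 g/mol.
Mass of Mg per formula unit: 0.56 × 24.305 = 13.611 g.
Weight fraction Mg = 13.611 / 230.425 = 0.0591.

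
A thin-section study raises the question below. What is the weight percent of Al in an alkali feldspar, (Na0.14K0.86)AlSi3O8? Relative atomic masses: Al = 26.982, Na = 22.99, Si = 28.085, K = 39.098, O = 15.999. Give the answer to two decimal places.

Molar mass of (Na0.14K0.86)AlSi3O8: 0.14·22.99 + 0.86·39.098 + 1·26.982 + 3·28.085 + 8·15.999 = 276.072 g/mol.
Mass of Al per formula unit: 1 × 26.982 = 26.982 g.
Weight fraction Al = 26.982 / 276.072 = 0.0977.

9.77 mass %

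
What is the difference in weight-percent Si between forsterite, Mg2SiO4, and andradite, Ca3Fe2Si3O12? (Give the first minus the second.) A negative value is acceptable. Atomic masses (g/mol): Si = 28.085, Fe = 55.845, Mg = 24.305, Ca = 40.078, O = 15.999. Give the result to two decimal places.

First mineral: 28.085 g Si in 140.691 g formula = 19.96 wt% Si.
Second mineral: 84.255 g Si in 508.167 g formula = 16.58 wt% Si.
19.96% − 16.58% gives a difference of 3.38 percentage points.

3.38 percentage points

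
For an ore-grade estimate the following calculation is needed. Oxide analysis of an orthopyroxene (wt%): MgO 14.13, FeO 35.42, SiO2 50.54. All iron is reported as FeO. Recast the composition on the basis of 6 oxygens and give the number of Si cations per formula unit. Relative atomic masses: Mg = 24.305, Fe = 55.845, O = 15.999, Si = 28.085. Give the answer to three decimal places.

1.998 Si apfu

MgO: 14.13/40.304 = 0.35059 mol → 0.35059 mol Mg, 0.35059 mol O.
FeO: 35.42/71.844 = 0.49301 mol → 0.49301 mol Fe, 0.49301 mol O.
SiO2: 50.54/60.083 = 0.84117 mol → 0.84117 mol Si, 1.68234 mol O.
Total oxygen = 2.52594 mol. Normalization factor = 6/2.52594 = 2.37535.
Si per 6 O = 0.84117 × 2.37535 = 1.998.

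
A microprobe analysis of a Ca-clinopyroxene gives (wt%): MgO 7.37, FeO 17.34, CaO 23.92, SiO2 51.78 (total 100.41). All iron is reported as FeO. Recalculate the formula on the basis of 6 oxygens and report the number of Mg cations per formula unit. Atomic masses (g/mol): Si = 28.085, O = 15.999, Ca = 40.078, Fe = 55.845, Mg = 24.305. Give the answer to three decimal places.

MgO (M=40.304): mol = 0.18286; Mg = 0.18286, O = 0.18286.
FeO (M=71.844): mol = 0.24136; Fe = 0.24136, O = 0.24136.
CaO (M=56.077): mol = 0.42656; Ca = 0.42656, O = 0.42656.
SiO2 (M=60.083): mol = 0.86181; Si = 0.86181, O = 1.72362.
ΣO = 2.57440; factor = 6/ΣO = 2.33064.
Mg apfu = 0.18286 × 2.33064 = 0.426.

0.426 Mg apfu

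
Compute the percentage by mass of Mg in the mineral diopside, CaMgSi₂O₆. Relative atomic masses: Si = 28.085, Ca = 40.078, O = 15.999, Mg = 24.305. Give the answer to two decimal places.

Formula mass = 1*40.078 + 1*24.305 + 2*28.085 + 6*15.999 = 216.547 g/mol, of which 24.305 g is Mg.
So Mg makes up 24.305/216.547 = 0.1122 of the mass, i.e. 11.22%.

11.22 wt%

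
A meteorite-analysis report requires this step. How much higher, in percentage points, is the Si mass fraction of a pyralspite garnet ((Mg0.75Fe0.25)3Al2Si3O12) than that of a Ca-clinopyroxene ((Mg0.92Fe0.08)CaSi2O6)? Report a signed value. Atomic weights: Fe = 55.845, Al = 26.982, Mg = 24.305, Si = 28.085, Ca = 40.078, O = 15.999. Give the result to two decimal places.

-5.90 percentage points

M((Mg0.75Fe0.25)3Al2Si3O12) = 426.777 g/mol, so wt% Si = 84.255/426.777 × 100 = 19.74%.
M((Mg0.92Fe0.08)CaSi2O6) = 219.070 g/mol, so wt% Si = 56.170/219.070 × 100 = 25.64%.
19.74 − 25.64 = -5.90 pp.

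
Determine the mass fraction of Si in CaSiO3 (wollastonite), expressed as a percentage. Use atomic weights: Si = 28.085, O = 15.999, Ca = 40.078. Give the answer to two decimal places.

24.18 mass %

Formula mass = 1·40.078 + 1·28.085 + 3·15.999 = 116.160 g/mol, of which 28.085 g is Si.
So Si makes up 28.085/116.160 = 0.2418 of the mass, i.e. 24.18%.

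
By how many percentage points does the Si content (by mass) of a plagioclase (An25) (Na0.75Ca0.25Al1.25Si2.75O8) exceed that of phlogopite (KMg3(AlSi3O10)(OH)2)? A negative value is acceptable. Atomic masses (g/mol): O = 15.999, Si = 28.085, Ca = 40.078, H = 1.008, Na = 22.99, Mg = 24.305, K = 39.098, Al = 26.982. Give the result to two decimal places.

8.82 percentage points

Si in Na0.75Ca0.25Al1.25Si2.75O8: molar mass 266.215 g/mol; 2.75×28.085 = 77.234 g → 29.01 wt%.
Si in KMg3(AlSi3O10)(OH)2: molar mass 417.254 g/mol; 3×28.085 = 84.255 g → 20.19 wt%.
Difference = 29.01 − 20.19 = 8.82 percentage points.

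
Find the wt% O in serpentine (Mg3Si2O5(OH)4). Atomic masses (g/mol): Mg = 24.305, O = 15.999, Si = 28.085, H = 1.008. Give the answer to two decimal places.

Molar mass of Mg3Si2O5(OH)4: 3*24.305 + 2*28.085 + 9*15.999 + 4*1.008 = 277.108 g/mol.
Mass of O per formula unit: 9 × 15.999 = 143.991 g.
Weight fraction O = 143.991 / 277.108 = 0.5196.

51.96 weight percent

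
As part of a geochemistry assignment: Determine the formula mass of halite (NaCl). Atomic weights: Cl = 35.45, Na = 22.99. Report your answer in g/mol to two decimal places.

M = 1(22.99) + 1(35.45)

58.44 g/mol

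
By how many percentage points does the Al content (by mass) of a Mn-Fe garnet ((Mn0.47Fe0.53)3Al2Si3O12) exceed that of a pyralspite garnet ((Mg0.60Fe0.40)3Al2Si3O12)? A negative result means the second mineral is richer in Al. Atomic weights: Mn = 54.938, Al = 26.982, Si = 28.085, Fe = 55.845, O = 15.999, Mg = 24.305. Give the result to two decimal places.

-1.37 percentage points

First mineral: 53.964 g Al in 496.463 g formula = 10.87 wt% Al.
Second mineral: 53.964 g Al in 440.970 g formula = 12.24 wt% Al.
10.87% − 12.24% gives a difference of -1.37 percentage points.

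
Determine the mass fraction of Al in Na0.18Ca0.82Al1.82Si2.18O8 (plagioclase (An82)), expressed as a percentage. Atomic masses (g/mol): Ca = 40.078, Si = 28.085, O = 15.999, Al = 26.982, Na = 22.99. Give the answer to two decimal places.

M(Na0.18Ca0.82Al1.82Si2.18O8) = 275.327 g/mol.
Al contributes 1.82 × 26.982 = 49.107 g per mole.
49.107/275.327 = 0.1784 → 17.84%.

17.84 weight percent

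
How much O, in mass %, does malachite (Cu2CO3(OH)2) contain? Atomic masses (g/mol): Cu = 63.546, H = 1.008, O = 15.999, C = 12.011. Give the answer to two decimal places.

Molar mass of Cu2CO3(OH)2: 2*63.546 + 1*12.011 + 5*15.999 + 2*1.008 = 221.114 g/mol.
Mass of O per formula unit: 5 × 15.999 = 79.995 g.
Weight fraction O = 79.995 / 221.114 = 0.3618.

36.18 mass %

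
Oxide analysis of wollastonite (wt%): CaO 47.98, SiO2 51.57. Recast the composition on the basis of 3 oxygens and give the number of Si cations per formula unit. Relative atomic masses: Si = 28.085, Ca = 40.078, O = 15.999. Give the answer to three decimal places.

1.001 Si apfu

CaO: 47.98/56.077 = 0.85561 mol → 0.85561 mol Ca, 0.85561 mol O.
SiO2: 51.57/60.083 = 0.85831 mol → 0.85831 mol Si, 1.71662 mol O.
Total oxygen = 2.57223 mol. Normalization factor = 3/2.57223 = 1.16630.
Si per 3 O = 0.85831 × 1.16630 = 1.001.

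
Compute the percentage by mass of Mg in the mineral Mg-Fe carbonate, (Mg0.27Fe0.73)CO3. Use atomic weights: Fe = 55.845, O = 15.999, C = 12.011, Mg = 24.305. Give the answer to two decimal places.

6.11 wt%

Molar mass of (Mg0.27Fe0.73)CO3: 0.27×24.305 + 0.73×55.845 + 1×12.011 + 3×15.999 = 107.337 g/mol.
Mass of Mg per formula unit: 0.27 × 24.305 = 6.562 g.
Weight fraction Mg = 6.562 / 107.337 = 0.0611.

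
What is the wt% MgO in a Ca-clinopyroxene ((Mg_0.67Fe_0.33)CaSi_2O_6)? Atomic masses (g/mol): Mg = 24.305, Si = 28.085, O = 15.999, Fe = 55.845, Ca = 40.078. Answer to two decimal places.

11.90 wt%

Molar mass of (Mg_0.67Fe_0.33)CaSi_2O_6 = 0.67*24.305 + 0.33*55.845 + 1*40.078 + 2*28.085 + 6*15.999 = 226.955 g/mol.
Each formula unit contains 0.67 Mg, equivalent to 0.67/1 = 0.6700 mol MgO.
M(MgO) = 1×24.305 + 1×15.999 = 40.304 g/mol.
Mass of MgO per formula unit = 0.6700 × 40.304 = 27.004 g.
MgO wt% = 27.004 / 226.955 × 100 = 11.90%.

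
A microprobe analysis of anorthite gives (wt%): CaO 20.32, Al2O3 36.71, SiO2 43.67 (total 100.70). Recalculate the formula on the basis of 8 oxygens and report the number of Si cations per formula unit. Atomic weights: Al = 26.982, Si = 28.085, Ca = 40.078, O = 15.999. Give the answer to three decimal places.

CaO (M=56.077): mol = 0.36236; Ca = 0.36236, O = 0.36236.
Al2O3 (M=101.961): mol = 0.36004; Al = 0.72008, O = 1.08012.
SiO2 (M=60.083): mol = 0.72683; Si = 0.72683, O = 1.45366.
ΣO = 2.89614; factor = 8/ΣO = 2.76230.
Si apfu = 0.72683 × 2.76230 = 2.008.

2.008 Si apfu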